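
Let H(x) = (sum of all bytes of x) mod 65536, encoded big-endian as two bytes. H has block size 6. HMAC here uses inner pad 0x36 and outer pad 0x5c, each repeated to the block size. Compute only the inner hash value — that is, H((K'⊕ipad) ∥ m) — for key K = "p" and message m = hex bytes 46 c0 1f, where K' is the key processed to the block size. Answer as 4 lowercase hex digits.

Key "p" = 70 is 1 byte ≤ B = 6; zero-pad to 6 bytes: K' = 70 00 00 00 00 00.
K' ⊕ ipad = 46 36 36 36 36 36.
Inner input = 46 36 36 36 36 36 ∥ 46 c0 1f.
Inner hash: sum = 70+54+54+54+54+54+70+192+31 = 633 → 02 79.

0279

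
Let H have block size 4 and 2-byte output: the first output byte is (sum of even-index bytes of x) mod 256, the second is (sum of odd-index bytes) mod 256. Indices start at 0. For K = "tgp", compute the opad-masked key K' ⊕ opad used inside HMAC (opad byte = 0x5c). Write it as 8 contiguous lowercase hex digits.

Key "tgp" = 74 67 70 is 3 bytes ≤ B = 4; zero-pad to 4 bytes: K' = 74 67 70 00.
XOR each byte with 0x5c: 74⊕5c=28, 67⊕5c=3b, 70⊕5c=2c, 00⊕5c=5c.

283b2c5c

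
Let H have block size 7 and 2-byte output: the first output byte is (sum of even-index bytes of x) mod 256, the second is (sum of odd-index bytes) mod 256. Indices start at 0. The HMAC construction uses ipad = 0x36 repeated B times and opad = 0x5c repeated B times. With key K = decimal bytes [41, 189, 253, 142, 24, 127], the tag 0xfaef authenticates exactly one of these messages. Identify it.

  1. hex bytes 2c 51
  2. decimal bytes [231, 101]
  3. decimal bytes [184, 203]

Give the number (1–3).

3

Key decimal bytes [41, 189, 253, 142, 24, 127] = 29 bd fd 8e 18 7f is 6 bytes ≤ B = 7; zero-pad to 7 bytes: K' = 29 bd fd 8e 18 7f 00.
K' ⊕ ipad = 1f 8b cb b8 2e 49 36; K' ⊕ opad = 75 e1 a1 d2 44 23 5c.
m1: inner = H(1f 8b cb b8 2e 49 36 2c 51) = 9f b8; tag = H(75 e1 a1 d2 44 23 5c 9f b8) = 6e75
m2: inner = H(1f 8b cb b8 2e 49 36 e7 65) = b3 73; tag = H(75 e1 a1 d2 44 23 5c b3 73) = 2989
m3: inner = H(1f 8b cb b8 2e 49 36 b8 cb) = 19 44; tag = H(75 e1 a1 d2 44 23 5c 19 44) = faef ← matches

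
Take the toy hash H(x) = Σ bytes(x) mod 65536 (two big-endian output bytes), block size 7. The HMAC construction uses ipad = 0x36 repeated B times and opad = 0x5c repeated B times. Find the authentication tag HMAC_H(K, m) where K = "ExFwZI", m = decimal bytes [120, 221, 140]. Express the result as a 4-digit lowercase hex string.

Key "ExFwZI" = 45 78 46 77 5a 49 is 6 bytes ≤ B = 7; zero-pad to 7 bytes: K' = 45 78 46 77 5a 49 00.
K' ⊕ ipad = 73 4e 70 41 6c 7f 36.  K' ⊕ opad = 19 24 1a 2b 06 15 5c.
Inner input = (K'⊕ipad) ∥ m = 73 4e 70 41 6c 7f 36 ∥ 78 dd 8c.
Inner hash: sum = 115+78+112+65+108+127+54+120+221+140 = 1140 → 04 74.
Outer input = (K'⊕opad) ∥ inner = 19 24 1a 2b 06 15 5c ∥ 04 74.
Outer hash (tag): sum = 25+36+26+43+6+21+92+4+116 = 369 → 01 71.

0171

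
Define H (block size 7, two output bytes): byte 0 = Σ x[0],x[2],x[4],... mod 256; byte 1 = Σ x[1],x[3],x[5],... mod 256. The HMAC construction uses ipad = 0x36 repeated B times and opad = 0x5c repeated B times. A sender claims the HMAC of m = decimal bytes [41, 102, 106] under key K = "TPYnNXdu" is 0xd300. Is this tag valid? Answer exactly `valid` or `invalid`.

valid

Key "TPYnNXdu" = 54 50 59 6e 4e 58 64 75 is 8 bytes > B = 7, so hash it first: H(key) = 5f 8b, then zero-pad to 7 bytes: K' = 5f 8b 00 00 00 00 00.
K' ⊕ ipad = 69 bd 36 36 36 36 36; K' ⊕ opad = 03 d7 5c 5c 5c 5c 5c.
Inner hash: even-index sum = 369 mod 256 = 113; odd-index sum = 444 mod 256 = 188 → 71 bc.
Outer hash (recomputed tag): even-index sum = 467 mod 256 = 211; odd-index sum = 512 mod 256 = 0 → d3 00.
Recomputed tag = d300; claimed = d300 → match.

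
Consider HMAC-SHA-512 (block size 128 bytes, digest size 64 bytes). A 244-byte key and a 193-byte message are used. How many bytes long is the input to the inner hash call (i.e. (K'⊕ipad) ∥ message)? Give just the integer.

Key is 244 > 128 bytes, so it is hashed to 64 bytes then zero-padded to 128: |K'| = 128.
Inner input = (K'⊕ipad) ∥ m → 128 + 193 = 321 bytes.

321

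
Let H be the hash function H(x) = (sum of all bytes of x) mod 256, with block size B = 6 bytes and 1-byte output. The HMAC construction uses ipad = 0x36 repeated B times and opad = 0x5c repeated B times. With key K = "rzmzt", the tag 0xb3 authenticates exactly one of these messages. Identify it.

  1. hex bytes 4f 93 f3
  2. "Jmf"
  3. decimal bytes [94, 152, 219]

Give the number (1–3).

Key "rzmzt" = 72 7a 6d 7a 74 is 5 bytes ≤ B = 6; zero-pad to 6 bytes: K' = 72 7a 6d 7a 74 00.
K' ⊕ ipad = 44 4c 5b 4c 42 36; K' ⊕ opad = 2e 26 31 26 28 5c.
m1: inner = H(44 4c 5b 4c 42 36 4f 93 f3) = 84; tag = H(2e 26 31 26 28 5c 84) = b3 ← matches
m2: inner = H(44 4c 5b 4c 42 36 4a 6d 66) = cc; tag = H(2e 26 31 26 28 5c cc) = fb
m3: inner = H(44 4c 5b 4c 42 36 5e 98 db) = 80; tag = H(2e 26 31 26 28 5c 80) = af

1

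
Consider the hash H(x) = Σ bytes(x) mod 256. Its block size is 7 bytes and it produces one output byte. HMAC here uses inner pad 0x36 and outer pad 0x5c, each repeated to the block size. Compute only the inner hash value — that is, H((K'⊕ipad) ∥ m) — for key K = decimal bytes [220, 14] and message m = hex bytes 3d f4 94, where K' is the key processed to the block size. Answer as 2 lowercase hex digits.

Key decimal bytes [220, 14] = dc 0e is 2 bytes ≤ B = 7; zero-pad to 7 bytes: K' = dc 0e 00 00 00 00 00.
K' ⊕ ipad = ea 38 36 36 36 36 36.
Inner input = ea 38 36 36 36 36 36 ∥ 3d f4 94.
Inner hash: sum = 234+56+54+54+54+54+54+61+244+148 = 1013; mod 256 = 245 → f5.

f5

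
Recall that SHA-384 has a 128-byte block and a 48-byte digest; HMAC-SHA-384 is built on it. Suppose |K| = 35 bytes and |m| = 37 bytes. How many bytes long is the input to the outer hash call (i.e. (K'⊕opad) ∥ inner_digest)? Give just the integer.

Key is 35 ≤ 128 bytes, zero-padded: |K'| = 128.
Outer input = (K'⊕opad) ∥ H(inner) → 128 + 48 = 176 bytes.

176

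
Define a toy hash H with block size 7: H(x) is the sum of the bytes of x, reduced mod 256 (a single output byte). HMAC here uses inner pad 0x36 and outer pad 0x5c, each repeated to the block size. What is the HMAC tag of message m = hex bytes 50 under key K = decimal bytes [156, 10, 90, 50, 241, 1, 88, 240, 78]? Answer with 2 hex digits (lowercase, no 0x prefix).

Key decimal bytes [156, 10, 90, 50, 241, 1, 88, 240, 78] = 9c 0a 5a 32 f1 01 58 f0 4e is 9 bytes > B = 7, so hash it first: H(key) = ba, then zero-pad to 7 bytes: K' = ba 00 00 00 00 00 00.
K' ⊕ ipad = 8c 36 36 36 36 36 36.  K' ⊕ opad = e6 5c 5c 5c 5c 5c 5c.
Inner input = (K'⊕ipad) ∥ m = 8c 36 36 36 36 36 36 ∥ 50.
Inner hash: sum = 140+54+54+54+54+54+54+80 = 544; mod 256 = 32 → 20.
Outer input = (K'⊕opad) ∥ inner = e6 5c 5c 5c 5c 5c 5c ∥ 20.
Outer hash (tag): sum = 230+92+92+92+92+92+92+32 = 814; mod 256 = 46 → 2e.

2e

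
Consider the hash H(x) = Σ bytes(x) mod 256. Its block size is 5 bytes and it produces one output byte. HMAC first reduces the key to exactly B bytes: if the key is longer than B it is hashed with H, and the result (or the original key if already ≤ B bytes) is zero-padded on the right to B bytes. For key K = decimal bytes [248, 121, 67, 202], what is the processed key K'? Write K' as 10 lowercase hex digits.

f87943ca00

Key decimal bytes [248, 121, 67, 202] = f8 79 43 ca is 4 bytes ≤ B = 5; zero-pad to 5 bytes: K' = f8 79 43 ca 00.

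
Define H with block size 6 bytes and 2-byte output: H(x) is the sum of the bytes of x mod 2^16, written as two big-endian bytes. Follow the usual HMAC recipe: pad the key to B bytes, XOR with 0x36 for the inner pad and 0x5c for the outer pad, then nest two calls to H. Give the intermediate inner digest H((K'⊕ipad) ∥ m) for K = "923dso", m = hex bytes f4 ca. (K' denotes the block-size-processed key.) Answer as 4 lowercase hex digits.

Key "923dso" = 39 32 33 64 73 6f is exactly B = 6 bytes: K' = 39 32 33 64 73 6f.
K' ⊕ ipad = 0f 04 05 52 45 59.
Inner input = 0f 04 05 52 45 59 ∥ f4 ca.
Inner hash: sum = 15+4+5+82+69+89+244+202 = 710 → 02 c6.

02c6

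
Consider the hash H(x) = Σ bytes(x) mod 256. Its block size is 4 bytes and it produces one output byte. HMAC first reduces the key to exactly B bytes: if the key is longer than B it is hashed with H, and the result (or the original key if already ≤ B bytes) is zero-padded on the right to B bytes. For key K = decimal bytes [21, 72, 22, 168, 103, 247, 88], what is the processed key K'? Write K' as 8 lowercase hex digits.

|K| = 7 > B = 4, so first hash the key.
H(K): sum = 21+72+22+168+103+247+88 = 721; mod 256 = 209 → d1.
Zero-pad H(K) = d1 to 4 bytes: K' = d1 00 00 00.

d1000000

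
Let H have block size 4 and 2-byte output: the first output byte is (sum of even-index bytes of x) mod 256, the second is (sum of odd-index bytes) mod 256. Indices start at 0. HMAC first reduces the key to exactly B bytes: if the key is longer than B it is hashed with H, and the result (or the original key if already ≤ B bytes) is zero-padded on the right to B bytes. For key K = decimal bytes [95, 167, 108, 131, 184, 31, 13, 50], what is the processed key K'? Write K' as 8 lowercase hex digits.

907b0000

|K| = 8 > B = 4, so first hash the key.
H(K): even-index sum = 400 mod 256 = 144; odd-index sum = 379 mod 256 = 123 → 90 7b.
Zero-pad H(K) = 90 7b to 4 bytes: K' = 90 7b 00 00.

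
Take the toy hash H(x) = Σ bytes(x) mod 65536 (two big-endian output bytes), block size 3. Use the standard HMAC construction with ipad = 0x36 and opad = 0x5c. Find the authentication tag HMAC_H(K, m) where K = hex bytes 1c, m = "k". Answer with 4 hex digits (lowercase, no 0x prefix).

Key hex bytes 1c is 1 byte ≤ B = 3; zero-pad to 3 bytes: K' = 1c 00 00.
K' ⊕ ipad = 2a 36 36.  K' ⊕ opad = 40 5c 5c.
Inner input = (K'⊕ipad) ∥ m = 2a 36 36 ∥ 6b.
Inner hash: sum = 42+54+54+107 = 257 → 01 01.
Outer input = (K'⊕opad) ∥ inner = 40 5c 5c ∥ 01 01.
Outer hash (tag): sum = 64+92+92+1+1 = 250 → 00 fa.

00fa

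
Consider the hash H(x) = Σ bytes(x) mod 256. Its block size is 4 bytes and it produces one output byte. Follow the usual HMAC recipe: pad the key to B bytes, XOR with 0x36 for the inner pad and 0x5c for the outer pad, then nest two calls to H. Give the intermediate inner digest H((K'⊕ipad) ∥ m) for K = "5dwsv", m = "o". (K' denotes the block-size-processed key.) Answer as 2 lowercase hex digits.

Key "5dwsv" = 35 64 77 73 76 is 5 bytes > B = 4, so hash it first: H(key) = f9, then zero-pad to 4 bytes: K' = f9 00 00 00.
K' ⊕ ipad = cf 36 36 36.
Inner input = cf 36 36 36 ∥ 6f.
Inner hash: sum = 207+54+54+54+111 = 480; mod 256 = 224 → e0.

e0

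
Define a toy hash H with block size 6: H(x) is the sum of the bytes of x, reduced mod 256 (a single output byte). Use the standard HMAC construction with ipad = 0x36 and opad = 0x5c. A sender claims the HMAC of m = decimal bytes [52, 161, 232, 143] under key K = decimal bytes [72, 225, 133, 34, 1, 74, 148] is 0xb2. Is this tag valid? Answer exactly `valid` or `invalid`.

Key decimal bytes [72, 225, 133, 34, 1, 74, 148] = 48 e1 85 22 01 4a 94 is 7 bytes > B = 6, so hash it first: H(key) = af, then zero-pad to 6 bytes: K' = af 00 00 00 00 00.
K' ⊕ ipad = 99 36 36 36 36 36; K' ⊕ opad = f3 5c 5c 5c 5c 5c.
Inner hash: sum = 153+54+54+54+54+54+52+161+232+143 = 1011; mod 256 = 243 → f3.
Outer hash (recomputed tag): sum = 243+92+92+92+92+92+243 = 946; mod 256 = 178 → b2.
Recomputed tag = b2; claimed = b2 → match.

valid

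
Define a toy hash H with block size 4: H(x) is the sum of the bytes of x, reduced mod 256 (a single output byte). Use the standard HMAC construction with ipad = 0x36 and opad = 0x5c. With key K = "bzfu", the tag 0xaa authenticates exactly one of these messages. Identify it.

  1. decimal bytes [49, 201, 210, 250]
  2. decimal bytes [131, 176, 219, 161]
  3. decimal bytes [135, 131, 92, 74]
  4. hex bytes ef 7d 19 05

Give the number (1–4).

3

Key "bzfu" = 62 7a 66 75 is exactly B = 4 bytes: K' = 62 7a 66 75.
K' ⊕ ipad = 54 4c 50 43; K' ⊕ opad = 3e 26 3a 29.
m1: inner = H(54 4c 50 43 31 c9 d2 fa) = f9; tag = H(3e 26 3a 29 f9) = c0
m2: inner = H(54 4c 50 43 83 b0 db a1) = e2; tag = H(3e 26 3a 29 e2) = a9
m3: inner = H(54 4c 50 43 87 83 5c 4a) = e3; tag = H(3e 26 3a 29 e3) = aa ← matches
m4: inner = H(54 4c 50 43 ef 7d 19 05) = bd; tag = H(3e 26 3a 29 bd) = 84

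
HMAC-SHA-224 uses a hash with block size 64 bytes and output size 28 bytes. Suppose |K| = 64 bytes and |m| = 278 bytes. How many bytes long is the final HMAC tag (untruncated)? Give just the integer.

The tag is one SHA-224 digest: 28 bytes.

28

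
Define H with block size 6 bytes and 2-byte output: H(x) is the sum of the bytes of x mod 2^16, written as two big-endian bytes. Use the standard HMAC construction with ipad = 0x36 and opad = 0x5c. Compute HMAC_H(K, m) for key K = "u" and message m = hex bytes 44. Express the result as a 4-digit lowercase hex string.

028b

Key "u" = 75 is 1 byte ≤ B = 6; zero-pad to 6 bytes: K' = 75 00 00 00 00 00.
K' ⊕ ipad = 43 36 36 36 36 36.  K' ⊕ opad = 29 5c 5c 5c 5c 5c.
Inner input = (K'⊕ipad) ∥ m = 43 36 36 36 36 36 ∥ 44.
Inner hash: sum = 67+54+54+54+54+54+68 = 405 → 01 95.
Outer input = (K'⊕opad) ∥ inner = 29 5c 5c 5c 5c 5c ∥ 01 95.
Outer hash (tag): sum = 41+92+92+92+92+92+1+149 = 651 → 02 8b.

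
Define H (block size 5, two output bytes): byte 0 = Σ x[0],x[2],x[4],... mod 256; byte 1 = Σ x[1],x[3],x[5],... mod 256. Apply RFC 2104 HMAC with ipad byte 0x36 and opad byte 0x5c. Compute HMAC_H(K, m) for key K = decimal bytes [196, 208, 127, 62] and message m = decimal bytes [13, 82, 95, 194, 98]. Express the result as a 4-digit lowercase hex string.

d373

Key decimal bytes [196, 208, 127, 62] = c4 d0 7f 3e is 4 bytes ≤ B = 5; zero-pad to 5 bytes: K' = c4 d0 7f 3e 00.
K' ⊕ ipad = f2 e6 49 08 36.  K' ⊕ opad = 98 8c 23 62 5c.
Inner input = (K'⊕ipad) ∥ m = f2 e6 49 08 36 ∥ 0d 52 5f c2 62.
Inner hash: even-index sum = 645 mod 256 = 133; odd-index sum = 444 mod 256 = 188 → 85 bc.
Outer input = (K'⊕opad) ∥ inner = 98 8c 23 62 5c ∥ 85 bc.
Outer hash (tag): even-index sum = 467 mod 256 = 211; odd-index sum = 371 mod 256 = 115 → d3 73.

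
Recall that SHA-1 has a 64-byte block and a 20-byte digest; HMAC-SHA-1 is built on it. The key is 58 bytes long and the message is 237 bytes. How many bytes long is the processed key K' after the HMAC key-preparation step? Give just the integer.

Key is 58 ≤ 64 bytes, zero-padded: |K'| = 64.

64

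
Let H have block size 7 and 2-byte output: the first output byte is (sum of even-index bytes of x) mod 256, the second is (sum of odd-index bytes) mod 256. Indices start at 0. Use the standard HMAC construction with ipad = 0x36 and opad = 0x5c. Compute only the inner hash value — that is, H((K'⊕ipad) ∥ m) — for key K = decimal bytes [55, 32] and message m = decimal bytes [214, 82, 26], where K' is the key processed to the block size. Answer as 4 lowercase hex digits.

Key decimal bytes [55, 32] = 37 20 is 2 bytes ≤ B = 7; zero-pad to 7 bytes: K' = 37 20 00 00 00 00 00.
K' ⊕ ipad = 01 16 36 36 36 36 36.
Inner input = 01 16 36 36 36 36 36 ∥ d6 52 1a.
Inner hash: even-index sum = 245 mod 256 = 245; odd-index sum = 370 mod 256 = 114 → f5 72.

f572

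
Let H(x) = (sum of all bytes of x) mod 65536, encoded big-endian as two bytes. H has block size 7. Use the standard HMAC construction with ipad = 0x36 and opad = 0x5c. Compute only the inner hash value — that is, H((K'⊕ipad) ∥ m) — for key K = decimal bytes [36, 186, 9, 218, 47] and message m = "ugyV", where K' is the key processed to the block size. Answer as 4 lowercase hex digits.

03f9

Key decimal bytes [36, 186, 9, 218, 47] = 24 ba 09 da 2f is 5 bytes ≤ B = 7; zero-pad to 7 bytes: K' = 24 ba 09 da 2f 00 00.
K' ⊕ ipad = 12 8c 3f ec 19 36 36.
Inner input = 12 8c 3f ec 19 36 36 ∥ 75 67 79 56.
Inner hash: sum = 18+140+63+236+25+54+54+117+103+121+86 = 1017 → 03 f9.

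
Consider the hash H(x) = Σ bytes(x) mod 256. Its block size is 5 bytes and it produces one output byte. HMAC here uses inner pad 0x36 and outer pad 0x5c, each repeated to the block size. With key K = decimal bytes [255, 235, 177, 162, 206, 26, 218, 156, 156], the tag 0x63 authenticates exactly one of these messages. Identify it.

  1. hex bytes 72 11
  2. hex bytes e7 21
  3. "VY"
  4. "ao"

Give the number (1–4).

Key decimal bytes [255, 235, 177, 162, 206, 26, 218, 156, 156] = ff eb b1 a2 ce 1a da 9c 9c is 9 bytes > B = 5, so hash it first: H(key) = 37, then zero-pad to 5 bytes: K' = 37 00 00 00 00.
K' ⊕ ipad = 01 36 36 36 36; K' ⊕ opad = 6b 5c 5c 5c 5c.
m1: inner = H(01 36 36 36 36 72 11) = 5c; tag = H(6b 5c 5c 5c 5c 5c) = 37
m2: inner = H(01 36 36 36 36 e7 21) = e1; tag = H(6b 5c 5c 5c 5c e1) = bc
m3: inner = H(01 36 36 36 36 56 59) = 88; tag = H(6b 5c 5c 5c 5c 88) = 63 ← matches
m4: inner = H(01 36 36 36 36 61 6f) = a9; tag = H(6b 5c 5c 5c 5c a9) = 84

3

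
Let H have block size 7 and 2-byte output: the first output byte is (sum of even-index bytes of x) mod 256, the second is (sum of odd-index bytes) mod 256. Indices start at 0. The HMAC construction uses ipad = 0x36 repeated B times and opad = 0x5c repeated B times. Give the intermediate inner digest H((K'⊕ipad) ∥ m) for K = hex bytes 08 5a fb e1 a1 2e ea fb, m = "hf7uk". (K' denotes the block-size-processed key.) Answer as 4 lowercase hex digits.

35c8

Key hex bytes 08 5a fb e1 a1 2e ea fb is 8 bytes > B = 7, so hash it first: H(key) = 8e 64, then zero-pad to 7 bytes: K' = 8e 64 00 00 00 00 00.
K' ⊕ ipad = b8 52 36 36 36 36 36.
Inner input = b8 52 36 36 36 36 36 ∥ 68 66 37 75 6b.
Inner hash: even-index sum = 565 mod 256 = 53; odd-index sum = 456 mod 256 = 200 → 35 c8.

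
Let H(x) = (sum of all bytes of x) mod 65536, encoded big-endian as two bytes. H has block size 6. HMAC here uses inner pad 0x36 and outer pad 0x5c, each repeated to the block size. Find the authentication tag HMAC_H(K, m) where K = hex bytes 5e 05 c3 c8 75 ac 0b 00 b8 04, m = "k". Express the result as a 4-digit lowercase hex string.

Key hex bytes 5e 05 c3 c8 75 ac 0b 00 b8 04 is 10 bytes > B = 6, so hash it first: H(key) = 03 d6, then zero-pad to 6 bytes: K' = 03 d6 00 00 00 00.
K' ⊕ ipad = 35 e0 36 36 36 36.  K' ⊕ opad = 5f 8a 5c 5c 5c 5c.
Inner input = (K'⊕ipad) ∥ m = 35 e0 36 36 36 36 ∥ 6b.
Inner hash: sum = 53+224+54+54+54+54+107 = 600 → 02 58.
Outer input = (K'⊕opad) ∥ inner = 5f 8a 5c 5c 5c 5c ∥ 02 58.
Outer hash (tag): sum = 95+138+92+92+92+92+2+88 = 691 → 02 b3.

02b3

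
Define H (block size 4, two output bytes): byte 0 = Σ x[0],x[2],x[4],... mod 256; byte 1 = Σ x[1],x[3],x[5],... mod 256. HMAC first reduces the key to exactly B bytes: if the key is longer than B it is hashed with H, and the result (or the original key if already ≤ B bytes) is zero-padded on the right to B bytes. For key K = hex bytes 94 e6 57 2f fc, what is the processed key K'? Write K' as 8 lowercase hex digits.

e7150000

|K| = 5 > B = 4, so first hash the key.
H(K): even-index sum = 487 mod 256 = 231; odd-index sum = 277 mod 256 = 21 → e7 15.
Zero-pad H(K) = e7 15 to 4 bytes: K' = e7 15 00 00.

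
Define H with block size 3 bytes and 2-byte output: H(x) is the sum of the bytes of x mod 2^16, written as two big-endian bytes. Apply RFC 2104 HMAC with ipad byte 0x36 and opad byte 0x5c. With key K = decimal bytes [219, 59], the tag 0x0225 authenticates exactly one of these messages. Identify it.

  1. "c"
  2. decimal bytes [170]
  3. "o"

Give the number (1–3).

2

Key decimal bytes [219, 59] = db 3b is 2 bytes ≤ B = 3; zero-pad to 3 bytes: K' = db 3b 00.
K' ⊕ ipad = ed 0d 36; K' ⊕ opad = 87 67 5c.
m1: inner = H(ed 0d 36 63) = 01 93; tag = H(87 67 5c 01 93) = 01de
m2: inner = H(ed 0d 36 aa) = 01 da; tag = H(87 67 5c 01 da) = 0225 ← matches
m3: inner = H(ed 0d 36 6f) = 01 9f; tag = H(87 67 5c 01 9f) = 01ea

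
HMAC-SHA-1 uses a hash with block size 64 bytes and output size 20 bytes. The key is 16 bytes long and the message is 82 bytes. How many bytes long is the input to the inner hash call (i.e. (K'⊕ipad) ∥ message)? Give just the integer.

Key is 16 ≤ 64 bytes, zero-padded: |K'| = 64.
Inner input = (K'⊕ipad) ∥ m → 64 + 82 = 146 bytes.

146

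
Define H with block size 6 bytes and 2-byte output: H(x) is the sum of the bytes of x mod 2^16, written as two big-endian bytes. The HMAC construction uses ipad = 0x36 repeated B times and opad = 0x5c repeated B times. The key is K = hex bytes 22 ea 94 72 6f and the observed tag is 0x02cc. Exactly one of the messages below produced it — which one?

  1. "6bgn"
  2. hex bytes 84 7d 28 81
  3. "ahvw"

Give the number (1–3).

2

Key hex bytes 22 ea 94 72 6f is 5 bytes ≤ B = 6; zero-pad to 6 bytes: K' = 22 ea 94 72 6f 00.
K' ⊕ ipad = 14 dc a2 44 59 36; K' ⊕ opad = 7e b6 c8 2e 33 5c.
m1: inner = H(14 dc a2 44 59 36 36 62 67 6e) = 03 d2; tag = H(7e b6 c8 2e 33 5c 03 d2) = 038e
m2: inner = H(14 dc a2 44 59 36 84 7d 28 81) = 04 0f; tag = H(7e b6 c8 2e 33 5c 04 0f) = 02cc ← matches
m3: inner = H(14 dc a2 44 59 36 61 68 76 77) = 04 1b; tag = H(7e b6 c8 2e 33 5c 04 1b) = 02d8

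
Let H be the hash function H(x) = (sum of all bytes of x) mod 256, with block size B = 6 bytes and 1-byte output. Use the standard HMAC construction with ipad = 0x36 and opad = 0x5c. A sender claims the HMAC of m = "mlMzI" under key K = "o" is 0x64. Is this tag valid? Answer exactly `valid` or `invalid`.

invalid

Key "o" = 6f is 1 byte ≤ B = 6; zero-pad to 6 bytes: K' = 6f 00 00 00 00 00.
K' ⊕ ipad = 59 36 36 36 36 36; K' ⊕ opad = 33 5c 5c 5c 5c 5c.
Inner hash: sum = 89+54+54+54+54+54+109+108+77+122+73 = 848; mod 256 = 80 → 50.
Outer hash (recomputed tag): sum = 51+92+92+92+92+92+80 = 591; mod 256 = 79 → 4f.
Recomputed tag = 4f; claimed = 64 → mismatch.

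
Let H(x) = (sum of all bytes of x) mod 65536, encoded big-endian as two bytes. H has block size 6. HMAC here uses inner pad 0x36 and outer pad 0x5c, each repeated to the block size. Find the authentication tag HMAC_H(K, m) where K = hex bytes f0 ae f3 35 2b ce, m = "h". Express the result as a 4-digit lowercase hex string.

Key hex bytes f0 ae f3 35 2b ce is exactly B = 6 bytes: K' = f0 ae f3 35 2b ce.
K' ⊕ ipad = c6 98 c5 03 1d f8.  K' ⊕ opad = ac f2 af 69 77 92.
Inner input = (K'⊕ipad) ∥ m = c6 98 c5 03 1d f8 ∥ 68.
Inner hash: sum = 198+152+197+3+29+248+104 = 931 → 03 a3.
Outer input = (K'⊕opad) ∥ inner = ac f2 af 69 77 92 ∥ 03 a3.
Outer hash (tag): sum = 172+242+175+105+119+146+3+163 = 1125 → 04 65.

0465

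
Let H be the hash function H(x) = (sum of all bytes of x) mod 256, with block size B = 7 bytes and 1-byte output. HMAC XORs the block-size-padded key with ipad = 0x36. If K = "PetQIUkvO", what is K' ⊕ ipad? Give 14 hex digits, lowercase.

Key "PetQIUkvO" = 50 65 74 51 49 55 6b 76 4f is 9 bytes > B = 7, so hash it first: H(key) = 48, then zero-pad to 7 bytes: K' = 48 00 00 00 00 00 00.
XOR each byte with 0x36: 48⊕36=7e, 00⊕36=36, 00⊕36=36, 00⊕36=36, 00⊕36=36, 00⊕36=36, 00⊕36=36.

7e363636363636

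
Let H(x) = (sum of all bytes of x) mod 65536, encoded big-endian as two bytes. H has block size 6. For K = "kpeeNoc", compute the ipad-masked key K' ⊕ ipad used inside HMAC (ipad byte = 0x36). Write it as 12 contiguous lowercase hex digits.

34f336363636

Key "kpeeNoc" = 6b 70 65 65 4e 6f 63 is 7 bytes > B = 6, so hash it first: H(key) = 02 c5, then zero-pad to 6 bytes: K' = 02 c5 00 00 00 00.
XOR each byte with 0x36: 02⊕36=34, c5⊕36=f3, 00⊕36=36, 00⊕36=36, 00⊕36=36, 00⊕36=36.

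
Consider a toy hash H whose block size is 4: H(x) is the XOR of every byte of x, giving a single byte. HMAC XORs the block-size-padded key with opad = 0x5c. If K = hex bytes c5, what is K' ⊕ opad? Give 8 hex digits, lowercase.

Key hex bytes c5 is 1 byte ≤ B = 4; zero-pad to 4 bytes: K' = c5 00 00 00.
XOR each byte with 0x5c: c5⊕5c=99, 00⊕5c=5c, 00⊕5c=5c, 00⊕5c=5c.

995c5c5c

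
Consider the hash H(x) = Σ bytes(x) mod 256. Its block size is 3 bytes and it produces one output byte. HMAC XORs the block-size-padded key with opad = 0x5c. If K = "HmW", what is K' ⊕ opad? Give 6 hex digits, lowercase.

Key "HmW" = 48 6d 57 is exactly B = 3 bytes: K' = 48 6d 57.
XOR each byte with 0x5c: 48⊕5c=14, 6d⊕5c=31, 57⊕5c=0b.

14310b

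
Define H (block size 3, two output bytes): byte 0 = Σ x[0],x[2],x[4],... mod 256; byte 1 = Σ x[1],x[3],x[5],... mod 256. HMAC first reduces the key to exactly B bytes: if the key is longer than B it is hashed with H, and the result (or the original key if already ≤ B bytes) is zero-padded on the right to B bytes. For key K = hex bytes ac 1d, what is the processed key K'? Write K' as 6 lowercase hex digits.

Key hex bytes ac 1d is 2 bytes ≤ B = 3; zero-pad to 3 bytes: K' = ac 1d 00.

ac1d00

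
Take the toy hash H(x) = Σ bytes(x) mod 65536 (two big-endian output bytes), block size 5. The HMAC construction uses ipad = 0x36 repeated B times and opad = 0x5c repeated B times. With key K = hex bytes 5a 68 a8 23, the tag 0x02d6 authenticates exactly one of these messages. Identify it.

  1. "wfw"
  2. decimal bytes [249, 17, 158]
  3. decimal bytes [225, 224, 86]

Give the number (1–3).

Key hex bytes 5a 68 a8 23 is 4 bytes ≤ B = 5; zero-pad to 5 bytes: K' = 5a 68 a8 23 00.
K' ⊕ ipad = 6c 5e 9e 15 36; K' ⊕ opad = 06 34 f4 7f 5c.
m1: inner = H(6c 5e 9e 15 36 77 66 77) = 03 07; tag = H(06 34 f4 7f 5c 03 07) = 0213
m2: inner = H(6c 5e 9e 15 36 f9 11 9e) = 03 5b; tag = H(06 34 f4 7f 5c 03 5b) = 0267
m3: inner = H(6c 5e 9e 15 36 e1 e0 56) = 03 ca; tag = H(06 34 f4 7f 5c 03 ca) = 02d6 ← matches

3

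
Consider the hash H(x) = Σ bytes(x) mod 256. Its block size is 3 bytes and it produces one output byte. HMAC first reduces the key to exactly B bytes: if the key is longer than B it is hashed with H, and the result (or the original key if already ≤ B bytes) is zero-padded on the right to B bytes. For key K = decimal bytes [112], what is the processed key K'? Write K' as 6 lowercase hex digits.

700000

Key decimal bytes [112] = 70 is 1 byte ≤ B = 3; zero-pad to 3 bytes: K' = 70 00 00.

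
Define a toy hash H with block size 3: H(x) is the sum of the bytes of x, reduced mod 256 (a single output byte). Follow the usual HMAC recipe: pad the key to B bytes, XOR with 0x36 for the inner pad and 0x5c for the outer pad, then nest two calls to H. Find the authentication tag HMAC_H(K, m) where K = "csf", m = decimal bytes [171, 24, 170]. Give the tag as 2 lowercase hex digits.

ff

Key "csf" = 63 73 66 is exactly B = 3 bytes: K' = 63 73 66.
K' ⊕ ipad = 55 45 50.  K' ⊕ opad = 3f 2f 3a.
Inner input = (K'⊕ipad) ∥ m = 55 45 50 ∥ ab 18 aa.
Inner hash: sum = 85+69+80+171+24+170 = 599; mod 256 = 87 → 57.
Outer input = (K'⊕opad) ∥ inner = 3f 2f 3a ∥ 57.
Outer hash (tag): sum = 63+47+58+87 = 255 → ff.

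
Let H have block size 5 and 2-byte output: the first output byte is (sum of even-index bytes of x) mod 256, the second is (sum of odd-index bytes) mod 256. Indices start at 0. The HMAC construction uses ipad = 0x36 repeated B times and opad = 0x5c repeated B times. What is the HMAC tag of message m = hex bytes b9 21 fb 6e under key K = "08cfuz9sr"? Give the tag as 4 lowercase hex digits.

4eb3

Key "08cfuz9sr" = 30 38 63 66 75 7a 39 73 72 is 9 bytes > B = 5, so hash it first: H(key) = b3 8b, then zero-pad to 5 bytes: K' = b3 8b 00 00 00.
K' ⊕ ipad = 85 bd 36 36 36.  K' ⊕ opad = ef d7 5c 5c 5c.
Inner input = (K'⊕ipad) ∥ m = 85 bd 36 36 36 ∥ b9 21 fb 6e.
Inner hash: even-index sum = 384 mod 256 = 128; odd-index sum = 679 mod 256 = 167 → 80 a7.
Outer input = (K'⊕opad) ∥ inner = ef d7 5c 5c 5c ∥ 80 a7.
Outer hash (tag): even-index sum = 590 mod 256 = 78; odd-index sum = 435 mod 256 = 179 → 4e b3.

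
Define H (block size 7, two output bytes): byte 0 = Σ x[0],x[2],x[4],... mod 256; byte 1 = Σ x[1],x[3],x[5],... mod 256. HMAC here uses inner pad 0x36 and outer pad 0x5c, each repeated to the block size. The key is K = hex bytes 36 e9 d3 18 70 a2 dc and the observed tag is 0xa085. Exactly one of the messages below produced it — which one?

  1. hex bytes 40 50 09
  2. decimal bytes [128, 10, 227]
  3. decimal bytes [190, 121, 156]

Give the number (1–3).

Key hex bytes 36 e9 d3 18 70 a2 dc is exactly B = 7 bytes: K' = 36 e9 d3 18 70 a2 dc.
K' ⊕ ipad = 00 df e5 2e 46 94 ea; K' ⊕ opad = 6a b5 8f 44 2c fe 80.
m1: inner = H(00 df e5 2e 46 94 ea 40 50 09) = 65 ea; tag = H(6a b5 8f 44 2c fe 80 65 ea) = 8f5c
m2: inner = H(00 df e5 2e 46 94 ea 80 0a e3) = 1f 04; tag = H(6a b5 8f 44 2c fe 80 1f 04) = a916
m3: inner = H(00 df e5 2e 46 94 ea be 79 9c) = 8e fb; tag = H(6a b5 8f 44 2c fe 80 8e fb) = a085 ← matches

3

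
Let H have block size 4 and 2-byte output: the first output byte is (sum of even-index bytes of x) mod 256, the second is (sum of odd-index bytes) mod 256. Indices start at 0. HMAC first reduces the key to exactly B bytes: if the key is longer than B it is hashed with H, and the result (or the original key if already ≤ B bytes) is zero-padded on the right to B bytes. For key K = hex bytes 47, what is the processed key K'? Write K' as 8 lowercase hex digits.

47000000

Key hex bytes 47 is 1 byte ≤ B = 4; zero-pad to 4 bytes: K' = 47 00 00 00.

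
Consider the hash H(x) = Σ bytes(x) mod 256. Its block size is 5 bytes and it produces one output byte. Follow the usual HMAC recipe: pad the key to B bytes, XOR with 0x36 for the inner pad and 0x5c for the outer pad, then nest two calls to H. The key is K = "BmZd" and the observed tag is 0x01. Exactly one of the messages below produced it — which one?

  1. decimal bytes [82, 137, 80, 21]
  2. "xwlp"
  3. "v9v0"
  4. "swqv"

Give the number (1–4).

3

Key "BmZd" = 42 6d 5a 64 is 4 bytes ≤ B = 5; zero-pad to 5 bytes: K' = 42 6d 5a 64 00.
K' ⊕ ipad = 74 5b 6c 52 36; K' ⊕ opad = 1e 31 06 38 5c.
m1: inner = H(74 5b 6c 52 36 52 89 50 15) = 03; tag = H(1e 31 06 38 5c 03) = ec
m2: inner = H(74 5b 6c 52 36 78 77 6c 70) = 8e; tag = H(1e 31 06 38 5c 8e) = 77
m3: inner = H(74 5b 6c 52 36 76 39 76 30) = 18; tag = H(1e 31 06 38 5c 18) = 01 ← matches
m4: inner = H(74 5b 6c 52 36 73 77 71 76) = 94; tag = H(1e 31 06 38 5c 94) = 7d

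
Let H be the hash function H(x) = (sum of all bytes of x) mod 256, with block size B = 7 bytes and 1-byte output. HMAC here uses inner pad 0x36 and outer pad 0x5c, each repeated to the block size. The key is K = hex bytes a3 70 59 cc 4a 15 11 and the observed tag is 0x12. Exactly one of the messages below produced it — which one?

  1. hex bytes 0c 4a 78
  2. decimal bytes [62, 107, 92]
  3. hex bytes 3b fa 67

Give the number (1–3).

Key hex bytes a3 70 59 cc 4a 15 11 is exactly B = 7 bytes: K' = a3 70 59 cc 4a 15 11.
K' ⊕ ipad = 95 46 6f fa 7c 23 27; K' ⊕ opad = ff 2c 05 90 16 49 4d.
m1: inner = H(95 46 6f fa 7c 23 27 0c 4a 78) = d8; tag = H(ff 2c 05 90 16 49 4d d8) = 44
m2: inner = H(95 46 6f fa 7c 23 27 3e 6b 5c) = 0f; tag = H(ff 2c 05 90 16 49 4d 0f) = 7b
m3: inner = H(95 46 6f fa 7c 23 27 3b fa 67) = a6; tag = H(ff 2c 05 90 16 49 4d a6) = 12 ← matches

3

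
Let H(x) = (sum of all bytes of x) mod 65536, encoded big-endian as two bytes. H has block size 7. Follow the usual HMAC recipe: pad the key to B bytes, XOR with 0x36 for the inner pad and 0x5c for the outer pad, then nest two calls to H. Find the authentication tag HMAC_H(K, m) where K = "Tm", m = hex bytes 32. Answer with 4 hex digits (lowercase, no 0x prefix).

Key "Tm" = 54 6d is 2 bytes ≤ B = 7; zero-pad to 7 bytes: K' = 54 6d 00 00 00 00 00.
K' ⊕ ipad = 62 5b 36 36 36 36 36.  K' ⊕ opad = 08 31 5c 5c 5c 5c 5c.
Inner input = (K'⊕ipad) ∥ m = 62 5b 36 36 36 36 36 ∥ 32.
Inner hash: sum = 98+91+54+54+54+54+54+50 = 509 → 01 fd.
Outer input = (K'⊕opad) ∥ inner = 08 31 5c 5c 5c 5c 5c ∥ 01 fd.
Outer hash (tag): sum = 8+49+92+92+92+92+92+1+253 = 771 → 03 03.

0303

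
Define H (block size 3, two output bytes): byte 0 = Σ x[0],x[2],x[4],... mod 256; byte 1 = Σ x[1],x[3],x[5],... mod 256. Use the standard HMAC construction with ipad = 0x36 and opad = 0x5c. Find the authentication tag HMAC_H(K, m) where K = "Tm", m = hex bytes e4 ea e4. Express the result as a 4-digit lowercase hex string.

Key "Tm" = 54 6d is 2 bytes ≤ B = 3; zero-pad to 3 bytes: K' = 54 6d 00.
K' ⊕ ipad = 62 5b 36.  K' ⊕ opad = 08 31 5c.
Inner input = (K'⊕ipad) ∥ m = 62 5b 36 ∥ e4 ea e4.
Inner hash: even-index sum = 386 mod 256 = 130; odd-index sum = 547 mod 256 = 35 → 82 23.
Outer input = (K'⊕opad) ∥ inner = 08 31 5c ∥ 82 23.
Outer hash (tag): even-index sum = 135 mod 256 = 135; odd-index sum = 179 mod 256 = 179 → 87 b3.

87b3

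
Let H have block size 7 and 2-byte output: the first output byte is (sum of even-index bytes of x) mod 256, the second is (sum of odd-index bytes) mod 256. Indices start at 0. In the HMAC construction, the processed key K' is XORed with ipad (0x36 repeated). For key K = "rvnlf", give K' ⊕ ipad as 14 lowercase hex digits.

4440585a503636

Key "rvnlf" = 72 76 6e 6c 66 is 5 bytes ≤ B = 7; zero-pad to 7 bytes: K' = 72 76 6e 6c 66 00 00.
XOR each byte with 0x36: 72⊕36=44, 76⊕36=40, 6e⊕36=58, 6c⊕36=5a, 66⊕36=50, 00⊕36=36, 00⊕36=36.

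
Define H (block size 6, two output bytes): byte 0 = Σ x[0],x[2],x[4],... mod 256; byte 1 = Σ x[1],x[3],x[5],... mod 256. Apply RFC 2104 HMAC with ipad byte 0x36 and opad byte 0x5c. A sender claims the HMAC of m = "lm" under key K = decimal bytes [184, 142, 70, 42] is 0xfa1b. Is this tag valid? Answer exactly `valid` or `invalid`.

Key decimal bytes [184, 142, 70, 42] = b8 8e 46 2a is 4 bytes ≤ B = 6; zero-pad to 6 bytes: K' = b8 8e 46 2a 00 00.
K' ⊕ ipad = 8e b8 70 1c 36 36; K' ⊕ opad = e4 d2 1a 76 5c 5c.
Inner hash: even-index sum = 416 mod 256 = 160; odd-index sum = 375 mod 256 = 119 → a0 77.
Outer hash (recomputed tag): even-index sum = 506 mod 256 = 250; odd-index sum = 539 mod 256 = 27 → fa 1b.
Recomputed tag = fa1b; claimed = fa1b → match.

valid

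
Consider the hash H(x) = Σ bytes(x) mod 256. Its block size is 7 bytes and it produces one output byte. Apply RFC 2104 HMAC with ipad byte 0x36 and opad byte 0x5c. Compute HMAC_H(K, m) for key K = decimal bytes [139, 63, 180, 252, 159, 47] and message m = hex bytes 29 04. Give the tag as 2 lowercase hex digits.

Key decimal bytes [139, 63, 180, 252, 159, 47] = 8b 3f b4 fc 9f 2f is 6 bytes ≤ B = 7; zero-pad to 7 bytes: K' = 8b 3f b4 fc 9f 2f 00.
K' ⊕ ipad = bd 09 82 ca a9 19 36.  K' ⊕ opad = d7 63 e8 a0 c3 73 5c.
Inner input = (K'⊕ipad) ∥ m = bd 09 82 ca a9 19 36 ∥ 29 04.
Inner hash: sum = 189+9+130+202+169+25+54+41+4 = 823; mod 256 = 55 → 37.
Outer input = (K'⊕opad) ∥ inner = d7 63 e8 a0 c3 73 5c ∥ 37.
Outer hash (tag): sum = 215+99+232+160+195+115+92+55 = 1163; mod 256 = 139 → 8b.

8b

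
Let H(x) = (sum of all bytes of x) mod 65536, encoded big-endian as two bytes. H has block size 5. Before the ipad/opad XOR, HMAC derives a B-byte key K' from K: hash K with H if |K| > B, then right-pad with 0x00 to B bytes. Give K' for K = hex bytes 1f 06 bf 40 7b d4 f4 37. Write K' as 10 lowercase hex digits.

|K| = 8 > B = 5, so first hash the key.
H(K): sum = 31+6+191+64+123+212+244+55 = 926 → 03 9e.
Zero-pad H(K) = 03 9e to 5 bytes: K' = 03 9e 00 00 00.

039e000000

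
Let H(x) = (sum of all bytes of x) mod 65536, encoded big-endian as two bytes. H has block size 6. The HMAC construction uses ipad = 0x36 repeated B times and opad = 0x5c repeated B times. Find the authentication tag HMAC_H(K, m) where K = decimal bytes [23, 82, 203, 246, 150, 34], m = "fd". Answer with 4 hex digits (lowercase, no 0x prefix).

03a5

Key decimal bytes [23, 82, 203, 246, 150, 34] = 17 52 cb f6 96 22 is exactly B = 6 bytes: K' = 17 52 cb f6 96 22.
K' ⊕ ipad = 21 64 fd c0 a0 14.  K' ⊕ opad = 4b 0e 97 aa ca 7e.
Inner input = (K'⊕ipad) ∥ m = 21 64 fd c0 a0 14 ∥ 66 64.
Inner hash: sum = 33+100+253+192+160+20+102+100 = 960 → 03 c0.
Outer input = (K'⊕opad) ∥ inner = 4b 0e 97 aa ca 7e ∥ 03 c0.
Outer hash (tag): sum = 75+14+151+170+202+126+3+192 = 933 → 03 a5.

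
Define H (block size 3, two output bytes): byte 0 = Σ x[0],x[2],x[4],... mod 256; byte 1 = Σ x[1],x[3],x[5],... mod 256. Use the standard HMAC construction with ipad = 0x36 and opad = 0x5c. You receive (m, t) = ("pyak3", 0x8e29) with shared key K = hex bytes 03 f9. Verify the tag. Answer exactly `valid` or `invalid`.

invalid

Key hex bytes 03 f9 is 2 bytes ≤ B = 3; zero-pad to 3 bytes: K' = 03 f9 00.
K' ⊕ ipad = 35 cf 36; K' ⊕ opad = 5f a5 5c.
Inner hash: even-index sum = 335 mod 256 = 79; odd-index sum = 467 mod 256 = 211 → 4f d3.
Outer hash (recomputed tag): even-index sum = 398 mod 256 = 142; odd-index sum = 244 mod 256 = 244 → 8e f4.
Recomputed tag = 8ef4; claimed = 8e29 → mismatch.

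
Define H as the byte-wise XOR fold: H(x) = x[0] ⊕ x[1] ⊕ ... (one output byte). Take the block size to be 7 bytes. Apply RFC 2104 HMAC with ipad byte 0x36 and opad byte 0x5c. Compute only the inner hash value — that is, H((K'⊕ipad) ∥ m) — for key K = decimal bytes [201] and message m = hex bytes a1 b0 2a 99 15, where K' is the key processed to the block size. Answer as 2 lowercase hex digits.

48

Key decimal bytes [201] = c9 is 1 byte ≤ B = 7; zero-pad to 7 bytes: K' = c9 00 00 00 00 00 00.
K' ⊕ ipad = ff 36 36 36 36 36 36.
Inner input = ff 36 36 36 36 36 36 ∥ a1 b0 2a 99 15.
Inner hash: XOR ff⊕36⊕36⊕36⊕36⊕36⊕36⊕a1⊕b0⊕2a⊕99⊕15 = 48.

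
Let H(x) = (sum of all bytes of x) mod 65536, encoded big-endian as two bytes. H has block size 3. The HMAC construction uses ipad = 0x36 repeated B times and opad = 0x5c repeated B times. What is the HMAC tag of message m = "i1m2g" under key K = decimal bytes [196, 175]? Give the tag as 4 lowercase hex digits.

Key decimal bytes [196, 175] = c4 af is 2 bytes ≤ B = 3; zero-pad to 3 bytes: K' = c4 af 00.
K' ⊕ ipad = f2 99 36.  K' ⊕ opad = 98 f3 5c.
Inner input = (K'⊕ipad) ∥ m = f2 99 36 ∥ 69 31 6d 32 67.
Inner hash: sum = 242+153+54+105+49+109+50+103 = 865 → 03 61.
Outer input = (K'⊕opad) ∥ inner = 98 f3 5c ∥ 03 61.
Outer hash (tag): sum = 152+243+92+3+97 = 587 → 02 4b.

024b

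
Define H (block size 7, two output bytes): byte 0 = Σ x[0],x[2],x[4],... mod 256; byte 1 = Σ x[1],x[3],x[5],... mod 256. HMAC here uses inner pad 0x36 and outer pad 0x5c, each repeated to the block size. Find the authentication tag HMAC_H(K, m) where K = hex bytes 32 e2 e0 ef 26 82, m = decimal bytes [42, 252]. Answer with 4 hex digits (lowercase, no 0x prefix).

Key hex bytes 32 e2 e0 ef 26 82 is 6 bytes ≤ B = 7; zero-pad to 7 bytes: K' = 32 e2 e0 ef 26 82 00.
K' ⊕ ipad = 04 d4 d6 d9 10 b4 36.  K' ⊕ opad = 6e be bc b3 7a de 5c.
Inner input = (K'⊕ipad) ∥ m = 04 d4 d6 d9 10 b4 36 ∥ 2a fc.
Inner hash: even-index sum = 540 mod 256 = 28; odd-index sum = 651 mod 256 = 139 → 1c 8b.
Outer input = (K'⊕opad) ∥ inner = 6e be bc b3 7a de 5c ∥ 1c 8b.
Outer hash (tag): even-index sum = 651 mod 256 = 139; odd-index sum = 619 mod 256 = 107 → 8b 6b.

8b6b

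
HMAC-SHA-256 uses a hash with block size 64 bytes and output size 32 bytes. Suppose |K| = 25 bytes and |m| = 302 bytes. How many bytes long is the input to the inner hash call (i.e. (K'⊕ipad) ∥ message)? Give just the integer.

366

Key is 25 ≤ 64 bytes, zero-padded: |K'| = 64.
Inner input = (K'⊕ipad) ∥ m → 64 + 302 = 366 bytes.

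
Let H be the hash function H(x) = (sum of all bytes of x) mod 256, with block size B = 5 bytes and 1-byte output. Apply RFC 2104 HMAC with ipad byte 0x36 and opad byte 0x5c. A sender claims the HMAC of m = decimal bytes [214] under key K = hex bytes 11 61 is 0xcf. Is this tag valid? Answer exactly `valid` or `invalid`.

invalid

Key hex bytes 11 61 is 2 bytes ≤ B = 5; zero-pad to 5 bytes: K' = 11 61 00 00 00.
K' ⊕ ipad = 27 57 36 36 36; K' ⊕ opad = 4d 3d 5c 5c 5c.
Inner hash: sum = 39+87+54+54+54+214 = 502; mod 256 = 246 → f6.
Outer hash (recomputed tag): sum = 77+61+92+92+92+246 = 660; mod 256 = 148 → 94.
Recomputed tag = 94; claimed = cf → mismatch.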